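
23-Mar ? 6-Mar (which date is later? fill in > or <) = >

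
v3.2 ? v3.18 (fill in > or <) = <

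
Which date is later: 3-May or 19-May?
19-May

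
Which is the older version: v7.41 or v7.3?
v7.3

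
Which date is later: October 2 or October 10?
October 10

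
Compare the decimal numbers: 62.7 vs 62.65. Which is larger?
62.7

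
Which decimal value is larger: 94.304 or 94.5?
94.5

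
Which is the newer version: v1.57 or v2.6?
v2.6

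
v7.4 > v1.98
True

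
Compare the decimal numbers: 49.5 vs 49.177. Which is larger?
49.5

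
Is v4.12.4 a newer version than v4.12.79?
No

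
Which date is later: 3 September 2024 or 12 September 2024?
12 September 2024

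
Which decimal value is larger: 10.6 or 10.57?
10.6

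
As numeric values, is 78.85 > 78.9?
False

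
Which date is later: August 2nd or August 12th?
August 12th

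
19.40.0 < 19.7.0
False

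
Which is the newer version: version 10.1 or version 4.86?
version 10.1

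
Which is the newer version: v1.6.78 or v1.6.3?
v1.6.78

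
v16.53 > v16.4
True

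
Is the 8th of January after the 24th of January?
No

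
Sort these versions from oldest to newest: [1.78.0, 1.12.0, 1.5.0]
[1.5.0, 1.12.0, 1.78.0]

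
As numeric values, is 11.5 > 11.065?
True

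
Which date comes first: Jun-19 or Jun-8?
Jun-8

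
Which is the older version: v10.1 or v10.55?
v10.1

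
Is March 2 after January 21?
Yes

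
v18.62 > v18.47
True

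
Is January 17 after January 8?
Yes. Day 17 comes after day 8 in January — this is a date comparison, not a decimal one (the decimal 1.17 would be smaller than 1.8).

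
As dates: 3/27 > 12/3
False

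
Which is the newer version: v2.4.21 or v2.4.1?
v2.4.21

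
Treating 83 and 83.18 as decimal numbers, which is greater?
83.18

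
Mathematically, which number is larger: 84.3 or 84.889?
84.889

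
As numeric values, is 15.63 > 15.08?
True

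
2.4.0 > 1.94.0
True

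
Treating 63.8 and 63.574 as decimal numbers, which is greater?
63.8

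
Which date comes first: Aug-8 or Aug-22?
Aug-8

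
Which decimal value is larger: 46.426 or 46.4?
46.426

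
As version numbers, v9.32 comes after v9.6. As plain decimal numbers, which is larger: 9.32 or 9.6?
9.6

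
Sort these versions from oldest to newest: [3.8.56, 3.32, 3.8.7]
[3.8.7, 3.8.56, 3.32]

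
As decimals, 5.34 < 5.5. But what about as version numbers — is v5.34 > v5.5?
True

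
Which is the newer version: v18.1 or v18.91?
v18.91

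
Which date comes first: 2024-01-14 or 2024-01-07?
2024-01-07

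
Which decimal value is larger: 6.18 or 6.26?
6.26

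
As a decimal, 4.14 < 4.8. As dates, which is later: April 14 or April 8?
April 14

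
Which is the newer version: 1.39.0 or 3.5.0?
3.5.0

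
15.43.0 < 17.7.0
True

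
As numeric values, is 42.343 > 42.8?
False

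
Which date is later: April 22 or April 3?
April 22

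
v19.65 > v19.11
True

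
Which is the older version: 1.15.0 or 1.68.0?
1.15.0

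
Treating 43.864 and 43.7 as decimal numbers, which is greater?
43.864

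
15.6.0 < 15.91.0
True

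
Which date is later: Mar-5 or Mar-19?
Mar-19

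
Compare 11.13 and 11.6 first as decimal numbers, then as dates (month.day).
As decimals: 11.13 < 11.6. As dates: 11/13 is later than 11/6 (day 13 > day 6).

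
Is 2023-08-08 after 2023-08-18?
No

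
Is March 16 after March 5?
Yes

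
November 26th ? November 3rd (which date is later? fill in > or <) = >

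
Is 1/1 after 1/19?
No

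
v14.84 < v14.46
False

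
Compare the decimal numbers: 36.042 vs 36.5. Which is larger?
36.5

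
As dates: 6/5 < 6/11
True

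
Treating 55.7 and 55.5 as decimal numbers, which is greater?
55.7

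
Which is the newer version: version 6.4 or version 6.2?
version 6.4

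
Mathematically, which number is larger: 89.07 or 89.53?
89.53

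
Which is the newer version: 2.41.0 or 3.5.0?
3.5.0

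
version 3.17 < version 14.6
True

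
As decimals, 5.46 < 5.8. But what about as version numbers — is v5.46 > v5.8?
True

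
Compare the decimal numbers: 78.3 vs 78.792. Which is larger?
78.792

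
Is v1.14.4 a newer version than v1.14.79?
No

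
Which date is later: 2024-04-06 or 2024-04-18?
2024-04-18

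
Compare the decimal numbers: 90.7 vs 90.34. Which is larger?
90.7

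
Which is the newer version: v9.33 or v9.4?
v9.33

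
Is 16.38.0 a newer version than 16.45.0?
No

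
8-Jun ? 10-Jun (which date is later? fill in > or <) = <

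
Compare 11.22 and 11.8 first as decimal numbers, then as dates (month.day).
As decimals: 11.22 < 11.8. As dates: 11/22 is later than 11/8 (day 22 > day 8).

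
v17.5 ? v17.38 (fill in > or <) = <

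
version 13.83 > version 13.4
True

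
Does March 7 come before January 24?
No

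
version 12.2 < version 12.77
True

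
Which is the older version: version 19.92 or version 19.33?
version 19.33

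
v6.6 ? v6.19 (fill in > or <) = <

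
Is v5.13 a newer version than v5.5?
Yes. Version numbers are compared segment by segment as integers, not as decimals: minor version 13 > 5, so v5.13 > v5.5 (even though the decimal 5.13 < 5.5).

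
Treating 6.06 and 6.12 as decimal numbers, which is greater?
6.12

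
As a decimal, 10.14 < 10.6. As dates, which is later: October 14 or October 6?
October 14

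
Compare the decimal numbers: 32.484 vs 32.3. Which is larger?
32.484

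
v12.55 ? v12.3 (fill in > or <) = >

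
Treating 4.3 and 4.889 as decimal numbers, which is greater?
4.889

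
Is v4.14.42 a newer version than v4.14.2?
Yes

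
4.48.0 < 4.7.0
False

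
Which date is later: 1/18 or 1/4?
1/18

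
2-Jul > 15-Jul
False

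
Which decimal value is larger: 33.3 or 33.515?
33.515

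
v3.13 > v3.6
True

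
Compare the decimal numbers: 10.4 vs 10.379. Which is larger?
10.4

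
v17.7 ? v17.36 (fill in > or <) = <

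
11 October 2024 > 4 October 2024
True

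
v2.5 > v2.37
False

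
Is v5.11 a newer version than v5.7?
Yes. Version numbers are compared segment by segment as integers, not as decimals: minor version 11 > 7, so v5.11 > v5.7 (even though the decimal 5.11 < 5.7).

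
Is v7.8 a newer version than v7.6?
Yes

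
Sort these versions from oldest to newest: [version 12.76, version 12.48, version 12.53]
[version 12.48, version 12.53, version 12.76]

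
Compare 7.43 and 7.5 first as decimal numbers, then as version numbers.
As decimals: 7.43 < 7.5. As versions: v7.43 > v7.5 (minor version 43 > 5).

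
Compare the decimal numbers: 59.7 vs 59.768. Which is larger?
59.768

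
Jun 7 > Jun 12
False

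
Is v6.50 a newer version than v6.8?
Yes. Version numbers are compared segment by segment as integers, not as decimals: minor version 50 > 8, so v6.50 > v6.8 (even though the decimal 6.50 < 6.8).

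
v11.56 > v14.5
False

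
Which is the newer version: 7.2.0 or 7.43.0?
7.43.0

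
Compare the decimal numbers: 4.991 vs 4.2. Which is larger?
4.991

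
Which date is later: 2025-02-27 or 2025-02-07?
2025-02-27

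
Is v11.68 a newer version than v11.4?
Yes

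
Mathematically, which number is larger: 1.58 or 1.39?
1.58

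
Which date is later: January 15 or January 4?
January 15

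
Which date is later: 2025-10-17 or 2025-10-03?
2025-10-17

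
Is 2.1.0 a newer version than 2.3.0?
No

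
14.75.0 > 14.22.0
True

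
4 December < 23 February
False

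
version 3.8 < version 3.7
False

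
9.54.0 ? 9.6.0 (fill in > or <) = >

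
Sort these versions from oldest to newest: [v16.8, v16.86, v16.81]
[v16.8, v16.81, v16.86]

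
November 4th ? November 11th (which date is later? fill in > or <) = <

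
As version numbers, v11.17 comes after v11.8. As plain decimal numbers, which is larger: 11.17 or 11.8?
11.8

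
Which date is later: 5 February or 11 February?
11 February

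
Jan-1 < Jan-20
True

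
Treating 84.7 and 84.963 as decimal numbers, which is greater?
84.963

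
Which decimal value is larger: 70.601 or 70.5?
70.601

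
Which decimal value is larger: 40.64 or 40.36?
40.64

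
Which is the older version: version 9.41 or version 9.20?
version 9.20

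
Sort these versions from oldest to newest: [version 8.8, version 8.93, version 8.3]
[version 8.3, version 8.8, version 8.93]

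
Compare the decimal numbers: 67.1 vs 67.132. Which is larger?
67.132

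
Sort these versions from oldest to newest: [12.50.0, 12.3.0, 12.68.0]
[12.3.0, 12.50.0, 12.68.0]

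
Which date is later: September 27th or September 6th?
September 27th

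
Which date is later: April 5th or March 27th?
April 5th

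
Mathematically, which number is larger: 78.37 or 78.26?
78.37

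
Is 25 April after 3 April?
Yes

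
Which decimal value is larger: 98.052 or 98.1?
98.1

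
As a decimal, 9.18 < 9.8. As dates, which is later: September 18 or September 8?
September 18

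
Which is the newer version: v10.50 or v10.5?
v10.50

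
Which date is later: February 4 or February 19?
February 19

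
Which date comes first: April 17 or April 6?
April 6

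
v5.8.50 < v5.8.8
False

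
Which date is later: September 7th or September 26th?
September 26th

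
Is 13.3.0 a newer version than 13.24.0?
No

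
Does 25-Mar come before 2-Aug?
Yes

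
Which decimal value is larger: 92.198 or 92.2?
92.2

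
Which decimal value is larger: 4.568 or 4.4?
4.568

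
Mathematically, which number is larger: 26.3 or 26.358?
26.358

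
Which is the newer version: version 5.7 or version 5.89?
version 5.89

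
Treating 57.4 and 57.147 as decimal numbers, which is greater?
57.4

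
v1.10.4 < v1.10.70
True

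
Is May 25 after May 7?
Yes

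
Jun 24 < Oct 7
True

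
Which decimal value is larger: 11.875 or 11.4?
11.875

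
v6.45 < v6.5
False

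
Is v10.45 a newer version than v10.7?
Yes. Version numbers are compared segment by segment as integers, not as decimals: minor version 45 > 7, so v10.45 > v10.7 (even though the decimal 10.45 < 10.7).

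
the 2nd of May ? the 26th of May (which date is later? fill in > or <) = <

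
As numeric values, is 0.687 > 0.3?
True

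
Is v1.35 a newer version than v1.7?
Yes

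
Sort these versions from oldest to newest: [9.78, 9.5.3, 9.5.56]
[9.5.3, 9.5.56, 9.78]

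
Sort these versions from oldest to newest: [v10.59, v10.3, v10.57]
[v10.3, v10.57, v10.59]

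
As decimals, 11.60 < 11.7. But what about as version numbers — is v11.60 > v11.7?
True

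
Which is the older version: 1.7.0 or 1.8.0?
1.7.0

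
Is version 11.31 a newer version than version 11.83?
No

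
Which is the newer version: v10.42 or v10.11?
v10.42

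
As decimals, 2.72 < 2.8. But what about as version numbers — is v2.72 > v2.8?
True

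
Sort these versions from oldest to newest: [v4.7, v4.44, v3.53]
[v3.53, v4.7, v4.44]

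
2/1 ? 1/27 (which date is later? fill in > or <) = >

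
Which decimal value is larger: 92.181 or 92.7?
92.7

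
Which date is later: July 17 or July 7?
July 17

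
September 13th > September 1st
True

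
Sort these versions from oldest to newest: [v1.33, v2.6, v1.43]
[v1.33, v1.43, v2.6]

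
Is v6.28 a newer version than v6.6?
Yes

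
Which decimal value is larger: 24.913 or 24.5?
24.913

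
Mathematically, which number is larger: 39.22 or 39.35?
39.35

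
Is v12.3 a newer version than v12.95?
No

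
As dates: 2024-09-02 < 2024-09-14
True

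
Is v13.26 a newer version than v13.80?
No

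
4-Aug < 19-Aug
True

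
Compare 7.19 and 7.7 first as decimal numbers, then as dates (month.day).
As decimals: 7.19 < 7.7. As dates: 7/19 is later than 7/7 (day 19 > day 7).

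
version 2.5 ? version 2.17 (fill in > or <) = <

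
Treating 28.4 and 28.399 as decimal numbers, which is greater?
28.4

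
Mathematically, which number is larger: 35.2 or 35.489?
35.489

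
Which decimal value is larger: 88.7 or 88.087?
88.7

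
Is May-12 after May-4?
Yes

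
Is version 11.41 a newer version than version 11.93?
No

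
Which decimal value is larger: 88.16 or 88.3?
88.3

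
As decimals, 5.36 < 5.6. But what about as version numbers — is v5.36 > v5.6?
True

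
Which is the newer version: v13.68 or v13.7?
v13.68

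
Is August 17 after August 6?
Yes. Day 17 comes after day 6 in August — this is a date comparison, not a decimal one (the decimal 8.17 would be smaller than 8.6).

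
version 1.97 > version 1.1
True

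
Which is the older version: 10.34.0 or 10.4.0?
10.4.0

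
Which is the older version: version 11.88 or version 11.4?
version 11.4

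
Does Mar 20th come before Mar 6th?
No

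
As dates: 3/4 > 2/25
True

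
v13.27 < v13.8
False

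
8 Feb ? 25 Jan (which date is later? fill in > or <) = >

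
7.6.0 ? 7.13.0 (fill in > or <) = <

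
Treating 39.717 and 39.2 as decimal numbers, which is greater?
39.717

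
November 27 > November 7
True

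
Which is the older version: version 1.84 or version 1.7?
version 1.7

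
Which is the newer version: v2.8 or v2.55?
v2.55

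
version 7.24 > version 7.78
False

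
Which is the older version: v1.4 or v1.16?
v1.4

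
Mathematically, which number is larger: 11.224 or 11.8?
11.8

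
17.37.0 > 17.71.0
False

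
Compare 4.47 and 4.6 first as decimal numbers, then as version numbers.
As decimals: 4.47 < 4.6. As versions: v4.47 > v4.6 (minor version 47 > 6).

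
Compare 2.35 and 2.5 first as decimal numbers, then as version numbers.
As decimals: 2.35 < 2.5. As versions: v2.35 > v2.5 (minor version 35 > 5).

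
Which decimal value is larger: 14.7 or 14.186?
14.7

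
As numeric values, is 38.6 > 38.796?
False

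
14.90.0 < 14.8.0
False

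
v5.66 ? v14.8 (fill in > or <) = <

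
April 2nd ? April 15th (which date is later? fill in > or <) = <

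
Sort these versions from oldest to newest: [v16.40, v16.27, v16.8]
[v16.8, v16.27, v16.40]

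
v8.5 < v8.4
False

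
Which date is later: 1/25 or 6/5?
6/5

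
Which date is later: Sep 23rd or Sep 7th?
Sep 23rd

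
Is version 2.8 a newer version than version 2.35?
No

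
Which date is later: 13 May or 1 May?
13 May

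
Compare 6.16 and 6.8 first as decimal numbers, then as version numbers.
As decimals: 6.16 < 6.8. As versions: v6.16 > v6.8 (minor version 16 > 8).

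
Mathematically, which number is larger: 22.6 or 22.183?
22.6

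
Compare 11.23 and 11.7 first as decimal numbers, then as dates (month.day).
As decimals: 11.23 < 11.7. As dates: 11/23 is later than 11/7 (day 23 > day 7).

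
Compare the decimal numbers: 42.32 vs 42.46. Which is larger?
42.46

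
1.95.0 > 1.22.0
True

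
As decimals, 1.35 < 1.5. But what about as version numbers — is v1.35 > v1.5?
True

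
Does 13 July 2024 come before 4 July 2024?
No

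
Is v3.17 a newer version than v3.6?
Yes. Version numbers are compared segment by segment as integers, not as decimals: minor version 17 > 6, so v3.17 > v3.6 (even though the decimal 3.17 < 3.6).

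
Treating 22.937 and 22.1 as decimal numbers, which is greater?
22.937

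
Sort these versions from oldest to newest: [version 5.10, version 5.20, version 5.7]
[version 5.7, version 5.10, version 5.20]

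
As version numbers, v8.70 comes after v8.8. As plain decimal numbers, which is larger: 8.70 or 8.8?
8.8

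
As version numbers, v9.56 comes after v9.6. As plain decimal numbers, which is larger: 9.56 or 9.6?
9.6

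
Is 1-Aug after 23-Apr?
Yes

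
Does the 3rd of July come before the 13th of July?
Yes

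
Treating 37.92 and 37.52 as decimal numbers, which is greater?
37.92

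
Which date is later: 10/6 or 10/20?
10/20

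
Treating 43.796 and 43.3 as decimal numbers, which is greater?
43.796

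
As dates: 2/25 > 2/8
True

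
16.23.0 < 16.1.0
False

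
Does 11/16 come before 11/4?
No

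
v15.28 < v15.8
False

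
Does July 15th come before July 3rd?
No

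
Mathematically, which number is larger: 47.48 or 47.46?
47.48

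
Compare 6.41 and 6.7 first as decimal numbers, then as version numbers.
As decimals: 6.41 < 6.7. As versions: v6.41 > v6.7 (minor version 41 > 7).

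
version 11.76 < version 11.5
False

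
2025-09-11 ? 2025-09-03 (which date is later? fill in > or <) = >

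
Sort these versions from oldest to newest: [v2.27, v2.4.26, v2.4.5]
[v2.4.5, v2.4.26, v2.27]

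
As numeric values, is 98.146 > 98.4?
False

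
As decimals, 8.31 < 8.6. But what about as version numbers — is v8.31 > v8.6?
True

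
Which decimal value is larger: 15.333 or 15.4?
15.4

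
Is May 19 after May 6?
Yes. Day 19 comes after day 6 in May — this is a date comparison, not a decimal one (the decimal 5.19 would be smaller than 5.6).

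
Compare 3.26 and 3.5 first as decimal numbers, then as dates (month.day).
As decimals: 3.26 < 3.5. As dates: 3/26 is later than 3/5 (day 26 > day 5).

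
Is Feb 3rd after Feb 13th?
No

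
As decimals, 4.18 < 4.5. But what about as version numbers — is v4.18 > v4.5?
True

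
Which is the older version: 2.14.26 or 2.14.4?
2.14.4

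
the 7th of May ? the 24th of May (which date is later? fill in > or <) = <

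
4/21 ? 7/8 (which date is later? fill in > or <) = <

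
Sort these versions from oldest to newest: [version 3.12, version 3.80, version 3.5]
[version 3.5, version 3.12, version 3.80]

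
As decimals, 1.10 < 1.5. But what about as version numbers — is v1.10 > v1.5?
True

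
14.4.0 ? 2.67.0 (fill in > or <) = >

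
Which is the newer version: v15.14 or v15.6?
v15.14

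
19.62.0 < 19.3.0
False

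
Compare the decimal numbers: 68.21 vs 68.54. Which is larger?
68.54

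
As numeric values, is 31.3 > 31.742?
False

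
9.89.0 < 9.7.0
False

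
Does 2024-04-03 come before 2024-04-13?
Yes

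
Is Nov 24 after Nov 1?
Yes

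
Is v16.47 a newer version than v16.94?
No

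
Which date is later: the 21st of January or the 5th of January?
the 21st of January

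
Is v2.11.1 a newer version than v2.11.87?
No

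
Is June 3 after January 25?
Yes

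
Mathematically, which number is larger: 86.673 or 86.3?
86.673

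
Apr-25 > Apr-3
True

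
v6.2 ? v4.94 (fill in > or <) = >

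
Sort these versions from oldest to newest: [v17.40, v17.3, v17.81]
[v17.3, v17.40, v17.81]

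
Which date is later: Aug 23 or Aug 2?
Aug 23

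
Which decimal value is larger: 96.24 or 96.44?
96.44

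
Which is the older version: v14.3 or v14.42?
v14.3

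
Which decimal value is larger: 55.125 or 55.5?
55.5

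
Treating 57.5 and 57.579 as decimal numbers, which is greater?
57.579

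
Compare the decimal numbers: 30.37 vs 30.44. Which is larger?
30.44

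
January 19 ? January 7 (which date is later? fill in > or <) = >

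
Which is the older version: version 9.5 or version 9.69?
version 9.5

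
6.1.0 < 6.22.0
True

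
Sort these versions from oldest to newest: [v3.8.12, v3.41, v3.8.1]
[v3.8.1, v3.8.12, v3.41]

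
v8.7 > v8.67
False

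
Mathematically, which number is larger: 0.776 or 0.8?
0.8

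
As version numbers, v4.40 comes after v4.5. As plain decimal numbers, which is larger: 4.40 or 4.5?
4.5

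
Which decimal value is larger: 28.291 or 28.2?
28.291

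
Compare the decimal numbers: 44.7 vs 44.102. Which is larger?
44.7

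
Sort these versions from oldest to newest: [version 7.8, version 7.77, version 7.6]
[version 7.6, version 7.8, version 7.77]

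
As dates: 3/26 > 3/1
True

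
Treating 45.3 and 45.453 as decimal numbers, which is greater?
45.453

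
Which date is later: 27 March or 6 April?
6 April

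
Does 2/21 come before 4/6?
Yes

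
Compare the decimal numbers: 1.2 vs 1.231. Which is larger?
1.231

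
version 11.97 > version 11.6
True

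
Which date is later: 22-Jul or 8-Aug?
8-Aug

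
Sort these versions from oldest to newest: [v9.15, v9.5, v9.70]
[v9.5, v9.15, v9.70]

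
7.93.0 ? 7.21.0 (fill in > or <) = >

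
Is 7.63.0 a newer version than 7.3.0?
Yes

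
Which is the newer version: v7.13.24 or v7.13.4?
v7.13.24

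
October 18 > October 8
True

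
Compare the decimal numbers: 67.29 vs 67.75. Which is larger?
67.75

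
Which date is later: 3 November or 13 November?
13 November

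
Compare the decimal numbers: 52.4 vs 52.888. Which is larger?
52.888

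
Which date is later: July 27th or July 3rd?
July 27th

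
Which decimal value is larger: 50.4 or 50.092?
50.4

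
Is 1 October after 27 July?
Yes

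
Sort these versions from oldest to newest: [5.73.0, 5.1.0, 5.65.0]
[5.1.0, 5.65.0, 5.73.0]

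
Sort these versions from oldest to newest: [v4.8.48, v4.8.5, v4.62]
[v4.8.5, v4.8.48, v4.62]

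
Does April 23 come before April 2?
No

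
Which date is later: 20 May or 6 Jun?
6 Jun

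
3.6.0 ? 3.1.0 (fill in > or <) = >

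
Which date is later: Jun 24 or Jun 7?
Jun 24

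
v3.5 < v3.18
True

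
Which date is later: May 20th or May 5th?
May 20th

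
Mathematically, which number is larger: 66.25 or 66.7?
66.7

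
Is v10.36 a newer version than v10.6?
Yes. Version numbers are compared segment by segment as integers, not as decimals: minor version 36 > 6, so v10.36 > v10.6 (even though the decimal 10.36 < 10.6).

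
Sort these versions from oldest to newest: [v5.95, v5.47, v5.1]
[v5.1, v5.47, v5.95]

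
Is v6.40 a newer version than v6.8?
Yes. Version numbers are compared segment by segment as integers, not as decimals: minor version 40 > 8, so v6.40 > v6.8 (even though the decimal 6.40 < 6.8).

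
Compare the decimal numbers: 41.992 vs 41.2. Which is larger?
41.992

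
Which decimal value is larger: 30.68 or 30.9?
30.9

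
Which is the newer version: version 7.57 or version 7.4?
version 7.57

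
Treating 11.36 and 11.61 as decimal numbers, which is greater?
11.61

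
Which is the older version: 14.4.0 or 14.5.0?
14.4.0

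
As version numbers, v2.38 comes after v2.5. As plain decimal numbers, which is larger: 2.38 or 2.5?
2.5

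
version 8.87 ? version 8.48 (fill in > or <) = >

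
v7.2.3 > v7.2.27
False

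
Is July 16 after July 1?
Yes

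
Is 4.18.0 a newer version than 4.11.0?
Yes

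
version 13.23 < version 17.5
True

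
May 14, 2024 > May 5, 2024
True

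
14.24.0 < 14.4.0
False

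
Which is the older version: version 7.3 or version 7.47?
version 7.3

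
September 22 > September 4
True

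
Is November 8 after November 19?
No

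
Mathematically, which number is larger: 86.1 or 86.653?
86.653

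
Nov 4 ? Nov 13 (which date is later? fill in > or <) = <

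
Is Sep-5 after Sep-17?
No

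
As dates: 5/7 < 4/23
False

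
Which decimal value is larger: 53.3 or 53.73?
53.73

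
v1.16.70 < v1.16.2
False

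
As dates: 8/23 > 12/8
False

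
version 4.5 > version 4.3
True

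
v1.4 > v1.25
False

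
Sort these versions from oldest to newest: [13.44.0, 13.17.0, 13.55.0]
[13.17.0, 13.44.0, 13.55.0]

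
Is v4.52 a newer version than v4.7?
Yes. Version numbers are compared segment by segment as integers, not as decimals: minor version 52 > 7, so v4.52 > v4.7 (even though the decimal 4.52 < 4.7).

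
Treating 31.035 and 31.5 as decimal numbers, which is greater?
31.5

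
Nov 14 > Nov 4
True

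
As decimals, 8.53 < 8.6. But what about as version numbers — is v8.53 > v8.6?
True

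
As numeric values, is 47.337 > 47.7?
False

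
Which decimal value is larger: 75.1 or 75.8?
75.8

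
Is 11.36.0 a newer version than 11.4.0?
Yes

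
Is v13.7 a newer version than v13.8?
No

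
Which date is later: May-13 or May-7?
May-13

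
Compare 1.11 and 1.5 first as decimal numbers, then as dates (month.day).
As decimals: 1.11 < 1.5. As dates: 1/11 is later than 1/5 (day 11 > day 5).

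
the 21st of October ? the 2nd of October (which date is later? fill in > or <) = >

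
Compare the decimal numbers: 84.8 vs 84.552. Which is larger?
84.8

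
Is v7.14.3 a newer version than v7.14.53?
No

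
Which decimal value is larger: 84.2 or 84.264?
84.264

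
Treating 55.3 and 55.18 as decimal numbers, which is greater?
55.3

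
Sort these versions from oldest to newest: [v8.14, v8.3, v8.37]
[v8.3, v8.14, v8.37]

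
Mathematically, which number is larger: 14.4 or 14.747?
14.747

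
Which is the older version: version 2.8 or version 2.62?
version 2.8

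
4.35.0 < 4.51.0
True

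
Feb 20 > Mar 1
False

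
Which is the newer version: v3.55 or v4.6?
v4.6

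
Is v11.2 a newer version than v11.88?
No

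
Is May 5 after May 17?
No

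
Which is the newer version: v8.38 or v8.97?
v8.97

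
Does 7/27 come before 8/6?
Yes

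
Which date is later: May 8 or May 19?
May 19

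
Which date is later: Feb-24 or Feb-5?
Feb-24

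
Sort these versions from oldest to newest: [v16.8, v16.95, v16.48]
[v16.8, v16.48, v16.95]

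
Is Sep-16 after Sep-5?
Yes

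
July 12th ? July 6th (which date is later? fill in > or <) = >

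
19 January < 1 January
False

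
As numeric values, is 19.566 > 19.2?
True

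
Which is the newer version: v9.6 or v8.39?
v9.6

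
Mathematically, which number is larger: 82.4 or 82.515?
82.515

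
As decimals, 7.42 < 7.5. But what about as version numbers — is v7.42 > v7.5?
True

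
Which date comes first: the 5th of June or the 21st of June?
the 5th of June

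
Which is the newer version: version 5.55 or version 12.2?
version 12.2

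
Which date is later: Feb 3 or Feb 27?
Feb 27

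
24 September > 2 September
True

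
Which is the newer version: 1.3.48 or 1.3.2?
1.3.48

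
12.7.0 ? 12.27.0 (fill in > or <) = <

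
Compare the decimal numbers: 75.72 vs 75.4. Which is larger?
75.72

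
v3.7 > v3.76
False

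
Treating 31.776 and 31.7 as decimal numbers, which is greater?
31.776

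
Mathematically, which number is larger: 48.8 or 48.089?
48.8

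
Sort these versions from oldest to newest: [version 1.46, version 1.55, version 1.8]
[version 1.8, version 1.46, version 1.55]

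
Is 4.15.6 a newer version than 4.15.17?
No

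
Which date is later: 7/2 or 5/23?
7/2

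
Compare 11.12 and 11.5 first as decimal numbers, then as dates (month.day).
As decimals: 11.12 < 11.5. As dates: 11/12 is later than 11/5 (day 12 > day 5).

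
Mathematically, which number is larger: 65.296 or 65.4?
65.4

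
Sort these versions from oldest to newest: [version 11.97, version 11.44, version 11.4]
[version 11.4, version 11.44, version 11.97]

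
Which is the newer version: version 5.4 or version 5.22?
version 5.22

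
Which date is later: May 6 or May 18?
May 18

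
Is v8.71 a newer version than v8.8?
Yes. Version numbers are compared segment by segment as integers, not as decimals: minor version 71 > 8, so v8.71 > v8.8 (even though the decimal 8.71 < 8.8).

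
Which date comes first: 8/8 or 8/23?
8/8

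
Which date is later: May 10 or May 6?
May 10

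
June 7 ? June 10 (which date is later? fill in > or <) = <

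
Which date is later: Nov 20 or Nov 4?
Nov 20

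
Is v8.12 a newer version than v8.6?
Yes. Version numbers are compared segment by segment as integers, not as decimals: minor version 12 > 6, so v8.12 > v8.6 (even though the decimal 8.12 < 8.6).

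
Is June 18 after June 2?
Yes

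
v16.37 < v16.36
False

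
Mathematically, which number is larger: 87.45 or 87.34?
87.45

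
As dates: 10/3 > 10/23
False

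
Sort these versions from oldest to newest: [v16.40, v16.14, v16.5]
[v16.5, v16.14, v16.40]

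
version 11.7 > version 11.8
False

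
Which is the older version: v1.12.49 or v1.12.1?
v1.12.1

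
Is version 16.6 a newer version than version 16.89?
No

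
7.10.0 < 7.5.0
False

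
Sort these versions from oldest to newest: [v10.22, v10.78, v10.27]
[v10.22, v10.27, v10.78]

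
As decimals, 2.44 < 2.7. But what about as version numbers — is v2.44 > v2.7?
True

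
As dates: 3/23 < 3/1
False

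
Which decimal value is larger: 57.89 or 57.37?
57.89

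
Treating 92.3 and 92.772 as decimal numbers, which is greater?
92.772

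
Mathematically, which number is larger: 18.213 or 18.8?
18.8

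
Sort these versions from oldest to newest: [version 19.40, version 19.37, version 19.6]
[version 19.6, version 19.37, version 19.40]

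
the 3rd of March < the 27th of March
True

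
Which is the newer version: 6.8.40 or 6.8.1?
6.8.40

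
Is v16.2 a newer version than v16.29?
No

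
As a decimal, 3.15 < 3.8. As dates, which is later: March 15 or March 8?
March 15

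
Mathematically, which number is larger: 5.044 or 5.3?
5.3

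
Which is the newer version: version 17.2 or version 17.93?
version 17.93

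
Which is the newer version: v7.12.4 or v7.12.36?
v7.12.36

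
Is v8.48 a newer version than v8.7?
Yes. Version numbers are compared segment by segment as integers, not as decimals: minor version 48 > 7, so v8.48 > v8.7 (even though the decimal 8.48 < 8.7).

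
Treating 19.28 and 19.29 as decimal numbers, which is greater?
19.29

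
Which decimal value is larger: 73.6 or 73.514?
73.6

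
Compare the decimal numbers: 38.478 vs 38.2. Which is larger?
38.478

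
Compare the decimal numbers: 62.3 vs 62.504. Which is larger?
62.504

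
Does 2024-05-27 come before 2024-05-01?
No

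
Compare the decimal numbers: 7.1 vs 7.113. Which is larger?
7.113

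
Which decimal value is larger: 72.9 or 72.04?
72.9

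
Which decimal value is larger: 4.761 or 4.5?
4.761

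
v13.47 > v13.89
False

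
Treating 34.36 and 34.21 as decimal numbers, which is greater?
34.36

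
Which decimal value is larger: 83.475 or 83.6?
83.6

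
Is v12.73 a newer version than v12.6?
Yes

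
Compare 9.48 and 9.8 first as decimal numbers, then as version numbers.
As decimals: 9.48 < 9.8. As versions: v9.48 > v9.8 (minor version 48 > 8).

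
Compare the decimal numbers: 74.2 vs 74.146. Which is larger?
74.2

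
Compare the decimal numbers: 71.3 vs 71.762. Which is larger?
71.762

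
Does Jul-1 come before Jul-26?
Yes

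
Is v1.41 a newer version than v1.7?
Yes. Version numbers are compared segment by segment as integers, not as decimals: minor version 41 > 7, so v1.41 > v1.7 (even though the decimal 1.41 < 1.7).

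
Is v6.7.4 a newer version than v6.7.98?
No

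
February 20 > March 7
False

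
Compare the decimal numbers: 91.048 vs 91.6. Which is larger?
91.6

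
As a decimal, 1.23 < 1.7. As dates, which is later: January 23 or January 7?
January 23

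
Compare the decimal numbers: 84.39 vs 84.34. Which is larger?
84.39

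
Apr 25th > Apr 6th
True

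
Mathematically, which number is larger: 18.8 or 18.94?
18.94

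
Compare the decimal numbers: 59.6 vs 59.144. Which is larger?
59.6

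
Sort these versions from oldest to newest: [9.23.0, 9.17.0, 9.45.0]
[9.17.0, 9.23.0, 9.45.0]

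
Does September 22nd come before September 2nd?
No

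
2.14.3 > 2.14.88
False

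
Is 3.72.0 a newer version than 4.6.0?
No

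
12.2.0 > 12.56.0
False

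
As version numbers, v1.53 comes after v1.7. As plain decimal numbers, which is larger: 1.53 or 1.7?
1.7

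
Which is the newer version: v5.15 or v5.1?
v5.15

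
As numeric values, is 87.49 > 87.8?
False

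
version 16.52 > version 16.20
True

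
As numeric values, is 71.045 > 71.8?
False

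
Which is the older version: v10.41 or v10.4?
v10.4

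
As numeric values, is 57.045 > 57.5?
False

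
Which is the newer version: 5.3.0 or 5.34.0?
5.34.0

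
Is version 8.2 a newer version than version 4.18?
Yes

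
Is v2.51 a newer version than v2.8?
Yes. Version numbers are compared segment by segment as integers, not as decimals: minor version 51 > 8, so v2.51 > v2.8 (even though the decimal 2.51 < 2.8).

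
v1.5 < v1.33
True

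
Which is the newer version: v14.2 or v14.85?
v14.85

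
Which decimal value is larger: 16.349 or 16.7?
16.7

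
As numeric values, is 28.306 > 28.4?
False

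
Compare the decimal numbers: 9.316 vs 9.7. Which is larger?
9.7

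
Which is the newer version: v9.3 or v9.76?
v9.76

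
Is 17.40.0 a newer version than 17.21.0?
Yes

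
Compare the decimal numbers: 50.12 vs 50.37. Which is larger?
50.37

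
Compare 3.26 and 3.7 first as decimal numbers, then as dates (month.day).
As decimals: 3.26 < 3.7. As dates: 3/26 is later than 3/7 (day 26 > day 7).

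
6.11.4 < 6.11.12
True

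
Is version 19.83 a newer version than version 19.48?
Yes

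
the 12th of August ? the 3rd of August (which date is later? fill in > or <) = >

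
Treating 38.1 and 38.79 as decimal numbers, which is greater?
38.79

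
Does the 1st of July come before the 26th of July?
Yes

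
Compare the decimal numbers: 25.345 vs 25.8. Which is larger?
25.8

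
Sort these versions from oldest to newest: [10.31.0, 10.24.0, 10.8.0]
[10.8.0, 10.24.0, 10.31.0]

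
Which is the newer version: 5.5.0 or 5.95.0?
5.95.0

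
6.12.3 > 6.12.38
False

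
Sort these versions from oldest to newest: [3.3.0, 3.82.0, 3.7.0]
[3.3.0, 3.7.0, 3.82.0]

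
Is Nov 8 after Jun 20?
Yes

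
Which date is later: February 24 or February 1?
February 24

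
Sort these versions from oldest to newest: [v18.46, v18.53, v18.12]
[v18.12, v18.46, v18.53]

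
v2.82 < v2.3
False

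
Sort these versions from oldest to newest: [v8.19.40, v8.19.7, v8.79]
[v8.19.7, v8.19.40, v8.79]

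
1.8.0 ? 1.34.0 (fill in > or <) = <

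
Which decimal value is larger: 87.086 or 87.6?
87.6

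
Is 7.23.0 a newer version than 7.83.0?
No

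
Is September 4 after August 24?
Yes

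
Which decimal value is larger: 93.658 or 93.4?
93.658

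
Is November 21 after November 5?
Yes. Day 21 comes after day 5 in November — this is a date comparison, not a decimal one (the decimal 11.21 would be smaller than 11.5).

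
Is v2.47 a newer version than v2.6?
Yes. Version numbers are compared segment by segment as integers, not as decimals: minor version 47 > 6, so v2.47 > v2.6 (even though the decimal 2.47 < 2.6).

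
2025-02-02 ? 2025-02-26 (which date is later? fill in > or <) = <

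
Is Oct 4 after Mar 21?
Yes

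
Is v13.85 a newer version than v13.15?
Yes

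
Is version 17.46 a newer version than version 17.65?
No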